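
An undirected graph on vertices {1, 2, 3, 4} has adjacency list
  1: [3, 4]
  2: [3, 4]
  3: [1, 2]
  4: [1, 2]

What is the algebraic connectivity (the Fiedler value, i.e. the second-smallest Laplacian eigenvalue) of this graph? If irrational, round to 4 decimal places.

With the vertex order [1, 2, 3, 4], the degrees are [2, 2, 2, 2], giving D = diag(2, 2, 2, 2) and L = D - A. The smallest Laplacian eigenvalue is always 0. The next one, lambda_2 = 2, measures how hard the graph is to disconnect: larger values mean better connectivity. The largest eigenvalue, 4, is at most the vertex count 4.

2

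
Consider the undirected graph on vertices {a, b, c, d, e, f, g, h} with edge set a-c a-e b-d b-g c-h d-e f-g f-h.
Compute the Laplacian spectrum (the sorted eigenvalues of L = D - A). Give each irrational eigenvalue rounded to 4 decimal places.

Each diagonal entry of L is the vertex degree and each off-diagonal entry is -1 where an edge is present, 0 otherwise; in the order [a, b, c, d, e, f, g, h] the diagonal is [2, 2, 2, 2, 2, 2, 2, 2]. Diagonalising L (or applying a numerical eigensolver to the 8x8 matrix) gives the spectrum above. There is one zero in the spectrum, matching the 1 component.

[0, 0.5858, 0.5858, 2, 2, 3.4142, 3.4142, 4]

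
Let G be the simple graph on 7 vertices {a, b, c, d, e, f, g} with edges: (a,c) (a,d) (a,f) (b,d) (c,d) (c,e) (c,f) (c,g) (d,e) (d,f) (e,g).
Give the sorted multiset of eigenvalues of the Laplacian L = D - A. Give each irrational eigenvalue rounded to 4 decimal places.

[0, 0.9177, 1.5971, 3.4096, 4, 5.8482, 6.2273]

Each diagonal entry of L is the vertex degree and each off-diagonal entry is -1 where an edge is present, 0 otherwise; in the order [a, b, c, d, e, f, g] the diagonal is [3, 1, 5, 5, 3, 3, 2]. L is symmetric positive semidefinite, so every eigenvalue is real and nonnegative. There is one zero in the spectrum, matching the 1 component. The largest eigenvalue, 6.2273, is at most the vertex count 7.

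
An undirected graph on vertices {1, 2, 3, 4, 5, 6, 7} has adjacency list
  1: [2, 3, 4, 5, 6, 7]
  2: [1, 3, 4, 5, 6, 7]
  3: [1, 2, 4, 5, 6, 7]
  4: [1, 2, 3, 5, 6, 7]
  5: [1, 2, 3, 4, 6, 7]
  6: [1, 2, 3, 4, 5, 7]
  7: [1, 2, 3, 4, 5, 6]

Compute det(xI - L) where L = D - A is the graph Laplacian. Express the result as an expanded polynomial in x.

x^7 - 42x^6 + 735x^5 - 6860x^4 + 36015x^3 - 100842x^2 + 117649x

With the vertex order [1, 2, 3, 4, 5, 6, 7], the degrees are [6, 6, 6, 6, 6, 6, 6], giving D = diag(6, 6, 6, 6, 6, 6, 6) and L = D - A. Computing det(xI - L) by cofactor expansion (or equivalently via sum-over-permutations) gives x^7 - 42x^6 + 735x^5 - 6860x^4 + 36015x^3 - 100842x^2 + 117649x. The constant term is 0 because L is singular (the all-ones vector lies in its kernel). The largest eigenvalue, 7, is at most the vertex count 7.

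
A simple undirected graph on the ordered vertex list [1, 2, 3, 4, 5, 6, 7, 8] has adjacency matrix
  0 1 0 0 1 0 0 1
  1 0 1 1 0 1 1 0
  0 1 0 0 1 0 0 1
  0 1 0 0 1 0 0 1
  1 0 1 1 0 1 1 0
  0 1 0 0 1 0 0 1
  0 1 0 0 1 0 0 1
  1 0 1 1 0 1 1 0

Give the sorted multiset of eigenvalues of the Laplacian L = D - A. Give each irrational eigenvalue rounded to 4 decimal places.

[0, 3, 3, 3, 3, 5, 5, 8]

Reading degrees in the order [1, 2, 3, 4, 5, 6, 7, 8] gives [3, 5, 3, 3, 5, 3, 3, 5]; set D = diag(3, 5, 3, 3, 5, 3, 3, 5) and form L = D - A. Since every row of L sums to 0, the all-ones vector is in the kernel and 0 is an eigenvalue. The single zero eigenvalue shows the graph is connected. The largest eigenvalue, 8, is at most the vertex count 8.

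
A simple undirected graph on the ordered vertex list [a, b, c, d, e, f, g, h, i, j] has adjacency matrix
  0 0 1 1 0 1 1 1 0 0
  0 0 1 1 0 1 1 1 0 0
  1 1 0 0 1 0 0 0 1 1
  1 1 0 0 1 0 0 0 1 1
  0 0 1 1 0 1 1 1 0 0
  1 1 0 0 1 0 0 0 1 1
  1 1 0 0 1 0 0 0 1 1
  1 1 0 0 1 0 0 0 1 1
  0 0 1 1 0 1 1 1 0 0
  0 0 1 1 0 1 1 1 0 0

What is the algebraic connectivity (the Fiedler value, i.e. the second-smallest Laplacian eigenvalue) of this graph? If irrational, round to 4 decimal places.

With the vertex order [a, b, c, d, e, f, g, h, i, j], the degrees are [5, 5, 5, 5, 5, 5, 5, 5, 5, 5], giving D = diag(5, 5, 5, 5, 5, 5, 5, 5, 5, 5) and L = D - A. The smallest Laplacian eigenvalue is always 0. The next one, lambda_2 = 5, measures how hard the graph is to disconnect: larger values mean better connectivity. By the matrix-tree theorem the graph has (1/10) * product of the nonzero eigenvalues = 390625 spanning trees.

5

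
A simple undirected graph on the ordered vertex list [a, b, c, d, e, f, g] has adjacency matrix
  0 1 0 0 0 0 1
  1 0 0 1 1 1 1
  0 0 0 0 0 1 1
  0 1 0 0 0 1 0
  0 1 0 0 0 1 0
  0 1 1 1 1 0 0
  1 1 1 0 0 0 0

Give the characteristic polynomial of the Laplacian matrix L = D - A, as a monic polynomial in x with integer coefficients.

Reading degrees in the order [a, b, c, d, e, f, g] gives [2, 5, 2, 2, 2, 4, 3]; set D = diag(2, 5, 2, 2, 2, 4, 3) and form L = D - A. L has integer entries, so p(x) = det(xI - L) has integer coefficients. Expanding the determinant yields x^7 - 20x^6 + 157x^5 - 616x^4 + 1271x^3 - 1312x^2 + 532x. The coefficient of x^6 equals -trace(L) = -20, matching the sum of degrees. There is one zero in the spectrum, matching the 1 component. By the matrix-tree theorem the graph has (1/7) * product of the nonzero eigenvalues = 76 spanning trees.

x^7 - 20x^6 + 157x^5 - 616x^4 + 1271x^3 - 1312x^2 + 532x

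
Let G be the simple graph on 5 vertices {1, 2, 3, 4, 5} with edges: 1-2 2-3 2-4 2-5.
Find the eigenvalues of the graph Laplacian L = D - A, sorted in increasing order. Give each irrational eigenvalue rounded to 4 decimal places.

[0, 1, 1, 1, 5]

With the vertex order [1, 2, 3, 4, 5], the degrees are [1, 4, 1, 1, 1], giving D = diag(1, 4, 1, 1, 1) and L = D - A. Since every row of L sums to 0, the all-ones vector is in the kernel and 0 is an eigenvalue. The largest eigenvalue, 5, is at most the vertex count 5.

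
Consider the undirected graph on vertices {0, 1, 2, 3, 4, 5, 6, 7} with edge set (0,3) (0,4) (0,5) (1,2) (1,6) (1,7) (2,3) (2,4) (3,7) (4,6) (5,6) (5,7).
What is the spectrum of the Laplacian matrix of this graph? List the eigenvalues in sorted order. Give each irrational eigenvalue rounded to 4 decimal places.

With the vertex order [0, 1, 2, 3, 4, 5, 6, 7], the degrees are [3, 3, 3, 3, 3, 3, 3, 3], giving D = diag(3, 3, 3, 3, 3, 3, 3, 3) and L = D - A. Since every row of L sums to 0, the all-ones vector is in the kernel and 0 is an eigenvalue. The single zero eigenvalue shows the graph is connected.

[0, 2, 2, 2, 4, 4, 4, 6]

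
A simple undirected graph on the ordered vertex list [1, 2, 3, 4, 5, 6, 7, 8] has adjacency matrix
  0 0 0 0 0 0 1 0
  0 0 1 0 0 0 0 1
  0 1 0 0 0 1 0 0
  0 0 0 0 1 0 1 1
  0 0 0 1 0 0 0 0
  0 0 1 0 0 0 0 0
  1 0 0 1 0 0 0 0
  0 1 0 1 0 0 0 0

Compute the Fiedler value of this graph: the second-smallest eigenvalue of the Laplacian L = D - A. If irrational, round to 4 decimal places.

Each diagonal entry of L is the vertex degree and each off-diagonal entry is -1 where an edge is present, 0 otherwise; in the order [1, 2, 3, 4, 5, 6, 7, 8] the diagonal is [1, 2, 2, 3, 1, 1, 2, 2]. The smallest Laplacian eigenvalue is always 0. The next one, lambda_2 = 0.1864, measures how hard the graph is to disconnect: larger values mean better connectivity. The largest eigenvalue, 4.3429, is at most the vertex count 8. There is one zero in the spectrum, matching the 1 component.

0.1864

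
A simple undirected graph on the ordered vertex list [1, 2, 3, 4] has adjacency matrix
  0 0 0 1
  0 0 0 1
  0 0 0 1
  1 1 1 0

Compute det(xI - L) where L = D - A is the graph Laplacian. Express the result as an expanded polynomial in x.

x^4 - 6x^3 + 9x^2 - 4x

Reading degrees in the order [1, 2, 3, 4] gives [1, 1, 1, 3]; set D = diag(1, 1, 1, 3) and form L = D - A. Computing det(xI - L) by cofactor expansion (or equivalently via sum-over-permutations) gives x^4 - 6x^3 + 9x^2 - 4x. The constant term is 0 because L is singular (the all-ones vector lies in its kernel). There is one zero in the spectrum, matching the 1 component. By the matrix-tree theorem the graph has (1/4) * product of the nonzero eigenvalues = 1 spanning tree.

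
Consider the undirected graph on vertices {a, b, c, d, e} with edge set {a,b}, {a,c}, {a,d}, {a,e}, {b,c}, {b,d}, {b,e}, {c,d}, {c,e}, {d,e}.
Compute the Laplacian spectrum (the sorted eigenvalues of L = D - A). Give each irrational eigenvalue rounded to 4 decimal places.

Each diagonal entry of L is the vertex degree and each off-diagonal entry is -1 where an edge is present, 0 otherwise; in the order [a, b, c, d, e] the diagonal is [4, 4, 4, 4, 4]. The multiplicity of 0 as a Laplacian eigenvalue equals the number of connected components. The single zero eigenvalue shows the graph is connected. The eigenvalues sum to 20, which equals trace(L) = 2|E|.

[0, 5, 5, 5, 5]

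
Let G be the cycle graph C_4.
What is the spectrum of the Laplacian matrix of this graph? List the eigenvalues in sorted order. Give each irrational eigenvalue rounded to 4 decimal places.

[0, 2, 2, 4]

The graph has 4 vertices and degree multiset [2, 2, 2, 2]; D is the diagonal matrix of degrees and L = D - A. L is symmetric positive semidefinite, so every eigenvalue is real and nonnegative. The single zero eigenvalue shows the graph is connected. By the matrix-tree theorem the graph has (1/4) * product of the nonzero eigenvalues = 4 spanning trees.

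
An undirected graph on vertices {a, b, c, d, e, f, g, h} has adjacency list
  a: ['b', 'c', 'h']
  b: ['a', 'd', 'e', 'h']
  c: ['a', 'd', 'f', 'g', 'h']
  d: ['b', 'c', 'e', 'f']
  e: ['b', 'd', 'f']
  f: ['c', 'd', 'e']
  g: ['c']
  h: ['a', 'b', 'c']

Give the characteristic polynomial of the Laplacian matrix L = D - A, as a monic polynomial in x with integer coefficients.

x^8 - 26x^7 + 278x^6 - 1574x^5 + 5048x^4 - 9046x^3 + 8232x^2 - 2880x

Each diagonal entry of L is the vertex degree and each off-diagonal entry is -1 where an edge is present, 0 otherwise; in the order [a, b, c, d, e, f, g, h] the diagonal is [3, 4, 5, 4, 3, 3, 1, 3]. L has integer entries, so p(x) = det(xI - L) has integer coefficients. Expanding the determinant yields x^8 - 26x^7 + 278x^6 - 1574x^5 + 5048x^4 - 9046x^3 + 8232x^2 - 2880x. The coefficient of x^7 equals -trace(L) = -26, matching the sum of degrees. By the matrix-tree theorem the graph has (1/8) * product of the nonzero eigenvalues = 360 spanning trees. The largest eigenvalue, 6.5130, is at most the vertex count 8.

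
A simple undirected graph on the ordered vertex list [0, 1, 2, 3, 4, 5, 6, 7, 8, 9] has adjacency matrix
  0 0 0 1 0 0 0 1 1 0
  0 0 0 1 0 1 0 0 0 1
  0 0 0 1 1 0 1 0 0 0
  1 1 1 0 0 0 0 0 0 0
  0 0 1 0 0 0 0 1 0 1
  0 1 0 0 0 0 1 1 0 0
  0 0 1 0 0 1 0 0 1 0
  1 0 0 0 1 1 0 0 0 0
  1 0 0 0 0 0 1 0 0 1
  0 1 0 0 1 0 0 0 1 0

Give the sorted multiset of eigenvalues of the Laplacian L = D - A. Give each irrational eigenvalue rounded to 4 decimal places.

[0, 2, 2, 2, 2, 2, 5, 5, 5, 5]

With the vertex order [0, 1, 2, 3, 4, 5, 6, 7, 8, 9], the degrees are [3, 3, 3, 3, 3, 3, 3, 3, 3, 3], giving D = diag(3, 3, 3, 3, 3, 3, 3, 3, 3, 3) and L = D - A. The multiplicity of 0 as a Laplacian eigenvalue equals the number of connected components. The single zero eigenvalue shows the graph is connected. The eigenvalues sum to 30, which equals trace(L) = 2|E|.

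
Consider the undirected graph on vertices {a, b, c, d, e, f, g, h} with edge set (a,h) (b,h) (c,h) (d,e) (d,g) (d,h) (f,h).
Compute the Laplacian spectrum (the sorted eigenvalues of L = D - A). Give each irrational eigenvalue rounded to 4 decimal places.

[0, 0.3738, 1, 1, 1, 1, 3.4849, 6.1413]

With the vertex order [a, b, c, d, e, f, g, h], the degrees are [1, 1, 1, 3, 1, 1, 1, 5], giving D = diag(1, 1, 1, 3, 1, 1, 1, 5) and L = D - A. Diagonalising L (or applying a numerical eigensolver to the 8x8 matrix) gives the spectrum above. By the matrix-tree theorem the graph has (1/8) * product of the nonzero eigenvalues = 1 spanning tree. There is one zero in the spectrum, matching the 1 component.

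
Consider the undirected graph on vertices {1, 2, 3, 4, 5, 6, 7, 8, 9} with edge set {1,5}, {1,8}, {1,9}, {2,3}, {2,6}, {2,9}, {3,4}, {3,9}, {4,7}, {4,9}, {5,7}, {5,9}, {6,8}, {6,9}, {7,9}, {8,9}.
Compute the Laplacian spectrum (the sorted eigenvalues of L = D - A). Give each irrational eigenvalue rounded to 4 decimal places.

With the vertex order [1, 2, 3, 4, 5, 6, 7, 8, 9], the degrees are [3, 3, 3, 3, 3, 3, 3, 3, 8], giving D = diag(3, 3, 3, 3, 3, 3, 3, 3, 8) and L = D - A. Since every row of L sums to 0, the all-ones vector is in the kernel and 0 is an eigenvalue. The largest eigenvalue, 9, is at most the vertex count 9.

[0, 1.5858, 1.5858, 3, 3, 4.4142, 4.4142, 5, 9]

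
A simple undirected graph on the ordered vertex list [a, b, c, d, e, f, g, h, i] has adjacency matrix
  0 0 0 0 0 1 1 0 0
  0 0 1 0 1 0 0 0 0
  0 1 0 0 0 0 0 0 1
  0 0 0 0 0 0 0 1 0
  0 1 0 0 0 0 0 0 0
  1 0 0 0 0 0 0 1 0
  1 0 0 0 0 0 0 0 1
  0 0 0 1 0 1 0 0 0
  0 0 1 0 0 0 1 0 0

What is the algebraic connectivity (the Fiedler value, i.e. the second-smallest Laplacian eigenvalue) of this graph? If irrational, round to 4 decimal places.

0.1206

Reading degrees in the order [a, b, c, d, e, f, g, h, i] gives [2, 2, 2, 1, 1, 2, 2, 2, 2]; set D = diag(2, 2, 2, 1, 1, 2, 2, 2, 2) and form L = D - A. The smallest Laplacian eigenvalue is always 0. The next one, lambda_2 = 0.1206, measures how hard the graph is to disconnect: larger values mean better connectivity. The eigenvalues sum to 16, which equals trace(L) = 2|E|. The largest eigenvalue, 3.8794, is at most the vertex count 9.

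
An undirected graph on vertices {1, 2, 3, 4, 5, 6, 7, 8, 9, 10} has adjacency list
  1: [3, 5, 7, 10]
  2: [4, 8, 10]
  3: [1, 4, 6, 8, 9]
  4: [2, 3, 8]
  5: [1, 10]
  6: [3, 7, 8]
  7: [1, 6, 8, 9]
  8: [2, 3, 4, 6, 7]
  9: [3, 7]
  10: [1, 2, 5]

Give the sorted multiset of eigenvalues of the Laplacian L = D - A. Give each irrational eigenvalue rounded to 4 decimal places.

[0, 0.9420, 1.5462, 2.3957, 3.1812, 3.8588, 4.2648, 5, 5.8058, 7.0054]

With the vertex order [1, 2, 3, 4, 5, 6, 7, 8, 9, 10], the degrees are [4, 3, 5, 3, 2, 3, 4, 5, 2, 3], giving D = diag(4, 3, 5, 3, 2, 3, 4, 5, 2, 3) and L = D - A. L is symmetric positive semidefinite, so every eigenvalue is real and nonnegative. The single zero eigenvalue shows the graph is connected.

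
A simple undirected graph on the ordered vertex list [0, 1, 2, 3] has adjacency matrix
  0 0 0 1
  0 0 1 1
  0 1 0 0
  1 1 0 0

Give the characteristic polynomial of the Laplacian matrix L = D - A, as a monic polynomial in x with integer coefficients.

x^4 - 6x^3 + 10x^2 - 4x

With the vertex order [0, 1, 2, 3], the degrees are [1, 2, 1, 2], giving D = diag(1, 2, 1, 2) and L = D - A. L has integer entries, so p(x) = det(xI - L) has integer coefficients. Expanding the determinant yields x^4 - 6x^3 + 10x^2 - 4x. The coefficient of x^3 equals -trace(L) = -6, matching the sum of degrees. By the matrix-tree theorem the graph has (1/4) * product of the nonzero eigenvalues = 1 spanning tree. There is one zero in the spectrum, matching the 1 component.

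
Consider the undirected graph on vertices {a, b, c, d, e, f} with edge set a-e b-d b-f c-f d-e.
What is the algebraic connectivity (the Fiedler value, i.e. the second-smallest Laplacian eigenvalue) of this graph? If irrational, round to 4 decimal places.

With the vertex order [a, b, c, d, e, f], the degrees are [1, 2, 1, 2, 2, 2], giving D = diag(1, 2, 1, 2, 2, 2) and L = D - A. The smallest Laplacian eigenvalue is always 0. The next one, lambda_2 = 0.2679, measures how hard the graph is to disconnect: larger values mean better connectivity.

0.2679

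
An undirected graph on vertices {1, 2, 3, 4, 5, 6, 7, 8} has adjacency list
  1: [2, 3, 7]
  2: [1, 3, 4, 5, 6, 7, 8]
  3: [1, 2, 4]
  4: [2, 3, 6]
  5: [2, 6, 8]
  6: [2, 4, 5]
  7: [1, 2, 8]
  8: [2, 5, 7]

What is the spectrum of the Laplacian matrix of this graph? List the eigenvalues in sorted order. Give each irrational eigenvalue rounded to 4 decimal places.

With the vertex order [1, 2, 3, 4, 5, 6, 7, 8], the degrees are [3, 7, 3, 3, 3, 3, 3, 3], giving D = diag(3, 7, 3, 3, 3, 3, 3, 3) and L = D - A. The multiplicity of 0 as a Laplacian eigenvalue equals the number of connected components. The single zero eigenvalue shows the graph is connected. The largest eigenvalue, 8, is at most the vertex count 8. By the matrix-tree theorem the graph has (1/8) * product of the nonzero eigenvalues = 841 spanning trees.

[0, 1.7530, 1.7530, 3.4450, 3.4450, 4.8019, 4.8019, 8]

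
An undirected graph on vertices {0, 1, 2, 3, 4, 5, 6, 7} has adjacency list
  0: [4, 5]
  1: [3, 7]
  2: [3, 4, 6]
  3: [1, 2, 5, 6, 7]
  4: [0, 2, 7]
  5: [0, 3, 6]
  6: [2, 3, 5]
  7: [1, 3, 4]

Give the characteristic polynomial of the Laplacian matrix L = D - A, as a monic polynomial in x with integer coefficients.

x^8 - 24x^7 + 237x^6 - 1244x^5 + 3734x^4 - 6386x^3 + 5747x^2 - 2096x

Each diagonal entry of L is the vertex degree and each off-diagonal entry is -1 where an edge is present, 0 otherwise; in the order [0, 1, 2, 3, 4, 5, 6, 7] the diagonal is [2, 2, 3, 5, 3, 3, 3, 3]. Computing det(xI - L) by cofactor expansion (or equivalently via sum-over-permutations) gives x^8 - 24x^7 + 237x^6 - 1244x^5 + 3734x^4 - 6386x^3 + 5747x^2 - 2096x. Since p(0) = det(-L) = 0, x divides p(x). There is one zero in the spectrum, matching the 1 component. The largest eigenvalue, 6.2177, is at most the vertex count 8.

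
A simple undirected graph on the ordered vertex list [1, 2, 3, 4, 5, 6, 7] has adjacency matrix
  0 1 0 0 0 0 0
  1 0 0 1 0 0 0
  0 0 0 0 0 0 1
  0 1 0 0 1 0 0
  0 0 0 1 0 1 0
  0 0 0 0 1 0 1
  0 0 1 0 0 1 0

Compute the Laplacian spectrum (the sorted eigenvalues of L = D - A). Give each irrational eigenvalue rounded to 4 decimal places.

[0, 0.1981, 0.7530, 1.5550, 2.4450, 3.2470, 3.8019]

Reading degrees in the order [1, 2, 3, 4, 5, 6, 7] gives [1, 2, 1, 2, 2, 2, 2]; set D = diag(1, 2, 1, 2, 2, 2, 2) and form L = D - A. Diagonalising L (or applying a numerical eigensolver to the 7x7 matrix) gives the spectrum above. There is one zero in the spectrum, matching the 1 component. The largest eigenvalue, 3.8019, is at most the vertex count 7.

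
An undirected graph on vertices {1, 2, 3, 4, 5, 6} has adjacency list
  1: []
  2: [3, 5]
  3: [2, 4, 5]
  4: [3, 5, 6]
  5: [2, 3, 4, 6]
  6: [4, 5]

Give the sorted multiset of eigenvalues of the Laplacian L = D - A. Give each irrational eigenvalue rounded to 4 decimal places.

[0, 0, 1.5858, 3, 4.4142, 5]

With the vertex order [1, 2, 3, 4, 5, 6], the degrees are [0, 2, 3, 3, 4, 2], giving D = diag(0, 2, 3, 3, 4, 2) and L = D - A. The multiplicity of 0 as a Laplacian eigenvalue equals the number of connected components. The 2 zero eigenvalues correspond to the 2 connected components. The eigenvalues sum to 14, which equals trace(L) = 2|E|.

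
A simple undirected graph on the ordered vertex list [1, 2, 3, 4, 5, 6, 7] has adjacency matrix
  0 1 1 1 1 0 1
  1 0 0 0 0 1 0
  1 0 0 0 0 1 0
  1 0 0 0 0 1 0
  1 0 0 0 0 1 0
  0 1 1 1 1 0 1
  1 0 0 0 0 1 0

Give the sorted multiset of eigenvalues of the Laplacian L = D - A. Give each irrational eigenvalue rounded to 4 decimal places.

[0, 2, 2, 2, 2, 5, 7]

Each diagonal entry of L is the vertex degree and each off-diagonal entry is -1 where an edge is present, 0 otherwise; in the order [1, 2, 3, 4, 5, 6, 7] the diagonal is [5, 2, 2, 2, 2, 5, 2]. L is symmetric positive semidefinite, so every eigenvalue is real and nonnegative. The single zero eigenvalue shows the graph is connected.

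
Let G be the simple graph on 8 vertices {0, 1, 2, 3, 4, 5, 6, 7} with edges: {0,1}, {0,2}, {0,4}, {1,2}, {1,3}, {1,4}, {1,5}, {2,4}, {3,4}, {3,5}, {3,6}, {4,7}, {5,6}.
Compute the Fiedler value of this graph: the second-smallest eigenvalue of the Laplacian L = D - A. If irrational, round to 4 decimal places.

0.7987

With the vertex order [0, 1, 2, 3, 4, 5, 6, 7], the degrees are [3, 5, 3, 4, 5, 3, 2, 1], giving D = diag(3, 5, 3, 4, 5, 3, 2, 1) and L = D - A. The sorted Laplacian eigenvalues are [0, 0.7987, 1.2737, 3.2654, 4, 4.2577, 6.1201, 6.2844]; the algebraic connectivity is the second entry, 0.7987. There is one zero in the spectrum, matching the 1 component.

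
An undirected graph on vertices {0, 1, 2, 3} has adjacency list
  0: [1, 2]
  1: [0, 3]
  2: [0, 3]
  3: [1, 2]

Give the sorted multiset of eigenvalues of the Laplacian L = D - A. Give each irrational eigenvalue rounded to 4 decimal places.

With the vertex order [0, 1, 2, 3], the degrees are [2, 2, 2, 2], giving D = diag(2, 2, 2, 2) and L = D - A. Diagonalising L (or applying a numerical eigensolver to the 4x4 matrix) gives the spectrum above. There is one zero in the spectrum, matching the 1 component.

[0, 2, 2, 4]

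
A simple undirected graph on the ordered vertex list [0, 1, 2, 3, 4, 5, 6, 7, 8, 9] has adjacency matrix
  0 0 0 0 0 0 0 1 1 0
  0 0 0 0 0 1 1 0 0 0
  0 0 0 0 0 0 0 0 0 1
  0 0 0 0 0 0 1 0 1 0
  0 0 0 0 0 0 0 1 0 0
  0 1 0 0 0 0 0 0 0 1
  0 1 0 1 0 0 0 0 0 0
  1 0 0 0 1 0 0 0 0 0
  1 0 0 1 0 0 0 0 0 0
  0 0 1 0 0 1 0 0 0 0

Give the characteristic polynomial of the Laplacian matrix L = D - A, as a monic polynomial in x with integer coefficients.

x^10 - 18x^9 + 136x^8 - 560x^7 + 1365x^6 - 2002x^5 + 1716x^4 - 792x^3 + 165x^2 - 10x

With the vertex order [0, 1, 2, 3, 4, 5, 6, 7, 8, 9], the degrees are [2, 2, 1, 2, 1, 2, 2, 2, 2, 2], giving D = diag(2, 2, 1, 2, 1, 2, 2, 2, 2, 2) and L = D - A. L has integer entries, so p(x) = det(xI - L) has integer coefficients. Expanding the determinant yields x^10 - 18x^9 + 136x^8 - 560x^7 + 1365x^6 - 2002x^5 + 1716x^4 - 792x^3 + 165x^2 - 10x. The constant term is 0 because L is singular (the all-ones vector lies in its kernel). There is one zero in the spectrum, matching the 1 component.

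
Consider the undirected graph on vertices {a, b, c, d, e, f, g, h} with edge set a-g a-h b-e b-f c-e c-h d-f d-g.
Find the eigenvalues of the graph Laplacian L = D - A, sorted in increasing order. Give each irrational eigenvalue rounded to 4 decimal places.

[0, 0.5858, 0.5858, 2, 2, 3.4142, 3.4142, 4]

With the vertex order [a, b, c, d, e, f, g, h], the degrees are [2, 2, 2, 2, 2, 2, 2, 2], giving D = diag(2, 2, 2, 2, 2, 2, 2, 2) and L = D - A. L is symmetric positive semidefinite, so every eigenvalue is real and nonnegative. The largest eigenvalue, 4, is at most the vertex count 8. There is one zero in the spectrum, matching the 1 component.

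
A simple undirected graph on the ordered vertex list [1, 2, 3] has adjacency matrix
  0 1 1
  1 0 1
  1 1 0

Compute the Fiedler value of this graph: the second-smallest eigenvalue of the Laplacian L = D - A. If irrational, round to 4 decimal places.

3

Reading degrees in the order [1, 2, 3] gives [2, 2, 2]; set D = diag(2, 2, 2) and form L = D - A. Computing the eigenvalues of L and sorting gives [0, 3, 3]. The Fiedler value lambda_2 = 3 is strictly positive, so the graph is connected.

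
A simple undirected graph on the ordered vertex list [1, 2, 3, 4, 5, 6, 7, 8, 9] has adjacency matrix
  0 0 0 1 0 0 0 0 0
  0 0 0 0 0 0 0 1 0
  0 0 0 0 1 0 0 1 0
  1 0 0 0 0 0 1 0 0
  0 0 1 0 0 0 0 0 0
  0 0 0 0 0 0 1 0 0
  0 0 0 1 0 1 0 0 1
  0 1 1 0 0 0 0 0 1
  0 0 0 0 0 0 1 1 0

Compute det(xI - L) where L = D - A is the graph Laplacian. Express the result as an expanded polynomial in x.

Reading degrees in the order [1, 2, 3, 4, 5, 6, 7, 8, 9] gives [1, 1, 2, 2, 1, 1, 3, 3, 2]; set D = diag(1, 1, 2, 2, 1, 1, 3, 3, 2) and form L = D - A. L has integer entries, so p(x) = det(xI - L) has integer coefficients. Expanding the determinant yields x^9 - 16x^8 + 103x^7 - 344x^6 + 642x^5 - 672x^4 + 376x^3 - 100x^2 + 9x. The constant term is 0 because L is singular (the all-ones vector lies in its kernel). The eigenvalues sum to 16, which equals trace(L) = 2|E|.

x^9 - 16x^8 + 103x^7 - 344x^6 + 642x^5 - 672x^4 + 376x^3 - 100x^2 + 9x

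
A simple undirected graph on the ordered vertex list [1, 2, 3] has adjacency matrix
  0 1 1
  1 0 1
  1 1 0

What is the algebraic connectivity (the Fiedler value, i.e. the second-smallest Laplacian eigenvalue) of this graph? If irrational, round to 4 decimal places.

Each diagonal entry of L is the vertex degree and each off-diagonal entry is -1 where an edge is present, 0 otherwise; in the order [1, 2, 3] the diagonal is [2, 2, 2]. The smallest Laplacian eigenvalue is always 0. The next one, lambda_2 = 3, measures how hard the graph is to disconnect: larger values mean better connectivity.

3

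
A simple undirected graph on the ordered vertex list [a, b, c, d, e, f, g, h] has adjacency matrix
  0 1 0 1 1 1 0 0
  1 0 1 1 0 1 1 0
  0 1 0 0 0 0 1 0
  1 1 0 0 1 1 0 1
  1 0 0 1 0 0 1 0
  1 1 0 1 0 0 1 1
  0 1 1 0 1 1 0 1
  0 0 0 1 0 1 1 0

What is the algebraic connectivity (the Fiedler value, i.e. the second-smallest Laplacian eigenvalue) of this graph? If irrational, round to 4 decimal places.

Each diagonal entry of L is the vertex degree and each off-diagonal entry is -1 where an edge is present, 0 otherwise; in the order [a, b, c, d, e, f, g, h] the diagonal is [4, 5, 2, 5, 3, 5, 5, 3]. Computing the eigenvalues of L and sorting gives [0, 1.7416, 2.6131, 3.5693, 5, 5.6532, 6.2906, 7.1322]. The Fiedler value lambda_2 = 1.7416 is strictly positive, so the graph is connected.

1.7416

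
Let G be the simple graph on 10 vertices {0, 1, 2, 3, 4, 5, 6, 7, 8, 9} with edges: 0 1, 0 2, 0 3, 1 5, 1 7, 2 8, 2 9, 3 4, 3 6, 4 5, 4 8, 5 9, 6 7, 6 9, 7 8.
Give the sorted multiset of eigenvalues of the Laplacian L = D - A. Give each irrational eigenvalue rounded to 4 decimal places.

[0, 2, 2, 2, 2, 2, 5, 5, 5, 5]

Reading degrees in the order [0, 1, 2, 3, 4, 5, 6, 7, 8, 9] gives [3, 3, 3, 3, 3, 3, 3, 3, 3, 3]; set D = diag(3, 3, 3, 3, 3, 3, 3, 3, 3, 3) and form L = D - A. Since every row of L sums to 0, the all-ones vector is in the kernel and 0 is an eigenvalue. The largest eigenvalue, 5, is at most the vertex count 10.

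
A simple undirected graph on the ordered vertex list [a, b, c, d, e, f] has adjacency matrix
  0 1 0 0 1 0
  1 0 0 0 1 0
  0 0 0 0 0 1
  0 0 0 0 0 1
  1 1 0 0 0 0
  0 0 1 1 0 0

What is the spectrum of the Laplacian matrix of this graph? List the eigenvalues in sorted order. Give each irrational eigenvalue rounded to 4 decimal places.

[0, 0, 1, 3, 3, 3]

Reading degrees in the order [a, b, c, d, e, f] gives [2, 2, 1, 1, 2, 2]; set D = diag(2, 2, 1, 1, 2, 2) and form L = D - A. Diagonalising L (or applying a numerical eigensolver to the 6x6 matrix) gives the spectrum above. The 2 zero eigenvalues correspond to the 2 connected components. The eigenvalues sum to 10, which equals trace(L) = 2|E|.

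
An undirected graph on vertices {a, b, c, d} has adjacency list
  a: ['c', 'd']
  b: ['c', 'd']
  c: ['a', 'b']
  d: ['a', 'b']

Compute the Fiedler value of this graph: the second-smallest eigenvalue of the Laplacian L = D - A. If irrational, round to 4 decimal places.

Each diagonal entry of L is the vertex degree and each off-diagonal entry is -1 where an edge is present, 0 otherwise; in the order [a, b, c, d] the diagonal is [2, 2, 2, 2]. The sorted Laplacian eigenvalues are [0, 2, 2, 4]; the algebraic connectivity is the second entry, 2. By the matrix-tree theorem the graph has (1/4) * product of the nonzero eigenvalues = 4 spanning trees.

2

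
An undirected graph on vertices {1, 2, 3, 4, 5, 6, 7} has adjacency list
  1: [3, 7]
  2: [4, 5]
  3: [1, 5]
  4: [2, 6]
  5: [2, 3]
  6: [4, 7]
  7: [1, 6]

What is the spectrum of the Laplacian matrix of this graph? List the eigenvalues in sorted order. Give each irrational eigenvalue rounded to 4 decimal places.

With the vertex order [1, 2, 3, 4, 5, 6, 7], the degrees are [2, 2, 2, 2, 2, 2, 2], giving D = diag(2, 2, 2, 2, 2, 2, 2) and L = D - A. Diagonalising L (or applying a numerical eigensolver to the 7x7 matrix) gives the spectrum above. By the matrix-tree theorem the graph has (1/7) * product of the nonzero eigenvalues = 7 spanning trees.

[0, 0.7530, 0.7530, 2.4450, 2.4450, 3.8019, 3.8019]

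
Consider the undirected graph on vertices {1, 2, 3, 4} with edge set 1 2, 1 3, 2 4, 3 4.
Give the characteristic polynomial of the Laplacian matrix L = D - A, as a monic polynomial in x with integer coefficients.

With the vertex order [1, 2, 3, 4], the degrees are [2, 2, 2, 2], giving D = diag(2, 2, 2, 2) and L = D - A. L has integer entries, so p(x) = det(xI - L) has integer coefficients. Expanding the determinant yields x^4 - 8x^3 + 20x^2 - 16x. The coefficient of x^3 equals -trace(L) = -8, matching the sum of degrees. By the matrix-tree theorem the graph has (1/4) * product of the nonzero eigenvalues = 4 spanning trees.

x^4 - 8x^3 + 20x^2 - 16x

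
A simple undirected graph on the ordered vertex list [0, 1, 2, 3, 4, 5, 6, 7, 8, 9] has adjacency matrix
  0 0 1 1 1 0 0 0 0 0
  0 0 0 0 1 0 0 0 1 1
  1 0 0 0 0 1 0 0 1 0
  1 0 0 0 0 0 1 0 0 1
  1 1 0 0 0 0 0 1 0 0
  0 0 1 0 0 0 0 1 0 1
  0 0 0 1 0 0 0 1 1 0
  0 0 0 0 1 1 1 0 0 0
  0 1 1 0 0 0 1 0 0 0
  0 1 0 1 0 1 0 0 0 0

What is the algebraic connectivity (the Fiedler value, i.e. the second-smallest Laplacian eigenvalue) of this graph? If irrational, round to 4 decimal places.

2

Reading degrees in the order [0, 1, 2, 3, 4, 5, 6, 7, 8, 9] gives [3, 3, 3, 3, 3, 3, 3, 3, 3, 3]; set D = diag(3, 3, 3, 3, 3, 3, 3, 3, 3, 3) and form L = D - A. The sorted Laplacian eigenvalues are [0, 2, 2, 2, 2, 2, 5, 5, 5, 5]; the algebraic connectivity is the second entry, 2.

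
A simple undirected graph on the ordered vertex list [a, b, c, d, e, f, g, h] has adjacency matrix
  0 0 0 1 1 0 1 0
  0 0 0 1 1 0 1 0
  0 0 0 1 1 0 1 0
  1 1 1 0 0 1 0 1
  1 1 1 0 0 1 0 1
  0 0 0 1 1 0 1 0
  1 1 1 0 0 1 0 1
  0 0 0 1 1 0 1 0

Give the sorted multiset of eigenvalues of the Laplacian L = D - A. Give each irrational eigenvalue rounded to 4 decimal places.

With the vertex order [a, b, c, d, e, f, g, h], the degrees are [3, 3, 3, 5, 5, 3, 5, 3], giving D = diag(3, 3, 3, 5, 5, 3, 5, 3) and L = D - A. The multiplicity of 0 as a Laplacian eigenvalue equals the number of connected components. There is one zero in the spectrum, matching the 1 component.

[0, 3, 3, 3, 3, 5, 5, 8]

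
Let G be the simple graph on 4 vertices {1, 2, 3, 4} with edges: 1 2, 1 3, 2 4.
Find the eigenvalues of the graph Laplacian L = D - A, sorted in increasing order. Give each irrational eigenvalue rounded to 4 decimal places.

[0, 0.5858, 2, 3.4142]

Reading degrees in the order [1, 2, 3, 4] gives [2, 2, 1, 1]; set D = diag(2, 2, 1, 1) and form L = D - A. L is symmetric positive semidefinite, so every eigenvalue is real and nonnegative. The single zero eigenvalue shows the graph is connected. There is one zero in the spectrum, matching the 1 component.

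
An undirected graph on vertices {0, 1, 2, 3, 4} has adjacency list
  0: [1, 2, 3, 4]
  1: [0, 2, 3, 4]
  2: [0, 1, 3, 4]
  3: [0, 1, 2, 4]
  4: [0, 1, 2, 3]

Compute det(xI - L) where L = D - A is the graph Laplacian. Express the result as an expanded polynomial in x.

x^5 - 20x^4 + 150x^3 - 500x^2 + 625x

Each diagonal entry of L is the vertex degree and each off-diagonal entry is -1 where an edge is present, 0 otherwise; in the order [0, 1, 2, 3, 4] the diagonal is [4, 4, 4, 4, 4]. L has integer entries, so p(x) = det(xI - L) has integer coefficients. Expanding the determinant yields x^5 - 20x^4 + 150x^3 - 500x^2 + 625x. Since p(0) = det(-L) = 0, x divides p(x).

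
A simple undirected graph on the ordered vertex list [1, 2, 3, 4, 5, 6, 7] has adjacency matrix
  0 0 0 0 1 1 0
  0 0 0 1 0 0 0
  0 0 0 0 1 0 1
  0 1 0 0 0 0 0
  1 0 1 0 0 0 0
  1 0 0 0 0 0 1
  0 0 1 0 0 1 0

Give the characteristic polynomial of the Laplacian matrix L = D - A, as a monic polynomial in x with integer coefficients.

x^7 - 12x^6 + 55x^5 - 120x^4 + 125x^3 - 50x^2

With the vertex order [1, 2, 3, 4, 5, 6, 7], the degrees are [2, 1, 2, 1, 2, 2, 2], giving D = diag(2, 1, 2, 1, 2, 2, 2) and L = D - A. Computing det(xI - L) by cofactor expansion (or equivalently via sum-over-permutations) gives x^7 - 12x^6 + 55x^5 - 120x^4 + 125x^3 - 50x^2. The constant term is 0 because L is singular (the all-ones vector lies in its kernel). There are 2 zeros in the spectrum, matching the 2 components. The largest eigenvalue, 3.6180, is at most the vertex count 7.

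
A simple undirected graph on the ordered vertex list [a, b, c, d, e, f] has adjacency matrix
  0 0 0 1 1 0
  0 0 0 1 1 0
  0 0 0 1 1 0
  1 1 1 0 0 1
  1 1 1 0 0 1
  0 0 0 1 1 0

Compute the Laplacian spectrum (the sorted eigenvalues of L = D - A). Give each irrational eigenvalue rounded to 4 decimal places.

[0, 2, 2, 2, 4, 6]

Reading degrees in the order [a, b, c, d, e, f] gives [2, 2, 2, 4, 4, 2]; set D = diag(2, 2, 2, 4, 4, 2) and form L = D - A. The multiplicity of 0 as a Laplacian eigenvalue equals the number of connected components. The single zero eigenvalue shows the graph is connected.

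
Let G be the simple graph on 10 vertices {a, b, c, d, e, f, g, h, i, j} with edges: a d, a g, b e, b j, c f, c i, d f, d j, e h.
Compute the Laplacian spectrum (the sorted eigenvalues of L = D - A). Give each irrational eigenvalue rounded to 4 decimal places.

[0, 0.1479, 0.2814, 0.7873, 1.2931, 2, 2.4631, 3.0926, 3.4687, 4.4659]

With the vertex order [a, b, c, d, e, f, g, h, i, j], the degrees are [2, 2, 2, 3, 2, 2, 1, 1, 1, 2], giving D = diag(2, 2, 2, 3, 2, 2, 1, 1, 1, 2) and L = D - A. Diagonalising L (or applying a numerical eigensolver to the 10x10 matrix) gives the spectrum above. By the matrix-tree theorem the graph has (1/10) * product of the nonzero eigenvalues = 1 spanning tree.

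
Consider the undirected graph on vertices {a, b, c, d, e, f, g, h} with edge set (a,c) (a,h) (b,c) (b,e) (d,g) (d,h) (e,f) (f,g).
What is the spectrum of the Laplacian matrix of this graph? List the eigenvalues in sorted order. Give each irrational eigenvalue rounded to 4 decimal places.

With the vertex order [a, b, c, d, e, f, g, h], the degrees are [2, 2, 2, 2, 2, 2, 2, 2], giving D = diag(2, 2, 2, 2, 2, 2, 2, 2) and L = D - A. Since every row of L sums to 0, the all-ones vector is in the kernel and 0 is an eigenvalue. The largest eigenvalue, 4, is at most the vertex count 8.

[0, 0.5858, 0.5858, 2, 2, 3.4142, 3.4142, 4]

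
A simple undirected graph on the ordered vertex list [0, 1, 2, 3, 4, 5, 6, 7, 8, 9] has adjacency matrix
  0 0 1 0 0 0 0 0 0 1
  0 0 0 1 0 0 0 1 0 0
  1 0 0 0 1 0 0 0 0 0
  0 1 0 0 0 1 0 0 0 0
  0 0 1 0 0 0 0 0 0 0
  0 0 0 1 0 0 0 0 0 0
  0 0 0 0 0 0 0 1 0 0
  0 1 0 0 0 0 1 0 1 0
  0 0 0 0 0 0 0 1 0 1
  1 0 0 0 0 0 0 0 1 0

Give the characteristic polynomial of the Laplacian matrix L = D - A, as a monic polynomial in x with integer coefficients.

x^10 - 18x^9 + 135x^8 - 548x^7 + 1309x^6 - 1874x^5 + 1568x^4 - 712x^3 + 150x^2 - 10x

Reading degrees in the order [0, 1, 2, 3, 4, 5, 6, 7, 8, 9] gives [2, 2, 2, 2, 1, 1, 1, 3, 2, 2]; set D = diag(2, 2, 2, 2, 1, 1, 1, 3, 2, 2) and form L = D - A. Computing det(xI - L) by cofactor expansion (or equivalently via sum-over-permutations) gives x^10 - 18x^9 + 135x^8 - 548x^7 + 1309x^6 - 1874x^5 + 1568x^4 - 712x^3 + 150x^2 - 10x. The constant term is 0 because L is singular (the all-ones vector lies in its kernel).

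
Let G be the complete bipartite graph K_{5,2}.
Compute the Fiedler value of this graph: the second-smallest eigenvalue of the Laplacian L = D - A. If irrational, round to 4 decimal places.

The graph has 7 vertices and degree multiset [5, 5, 2, 2, 2, 2, 2]; D is the diagonal matrix of degrees and L = D - A. Computing the eigenvalues of L and sorting gives [0, 2, 2, 2, 2, 5, 7]. The Fiedler value lambda_2 = 2 is strictly positive, so the graph is connected.

2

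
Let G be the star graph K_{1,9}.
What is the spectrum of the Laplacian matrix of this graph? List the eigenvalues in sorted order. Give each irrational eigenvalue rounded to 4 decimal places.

The graph has 10 vertices and degree multiset [9, 1, 1, 1, 1, 1, 1, 1, 1, 1]; D is the diagonal matrix of degrees and L = D - A. L is symmetric positive semidefinite, so every eigenvalue is real and nonnegative. The single zero eigenvalue shows the graph is connected. By the matrix-tree theorem the graph has (1/10) * product of the nonzero eigenvalues = 1 spanning tree.

[0, 1, 1, 1, 1, 1, 1, 1, 1, 10]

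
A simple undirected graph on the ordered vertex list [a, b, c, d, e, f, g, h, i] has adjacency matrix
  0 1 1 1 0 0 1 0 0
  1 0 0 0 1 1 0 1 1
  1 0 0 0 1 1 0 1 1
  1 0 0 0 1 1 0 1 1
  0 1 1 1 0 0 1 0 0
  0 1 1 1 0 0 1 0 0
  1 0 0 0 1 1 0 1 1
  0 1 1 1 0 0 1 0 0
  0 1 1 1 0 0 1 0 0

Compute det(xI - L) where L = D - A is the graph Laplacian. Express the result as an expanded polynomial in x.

x^9 - 40x^8 + 690x^7 - 6720x^6 + 40485x^5 - 154704x^4 + 366560x^3 - 492800x^2 + 288000x

Reading degrees in the order [a, b, c, d, e, f, g, h, i] gives [4, 5, 5, 5, 4, 4, 5, 4, 4]; set D = diag(4, 5, 5, 5, 4, 4, 5, 4, 4) and form L = D - A. L has integer entries, so p(x) = det(xI - L) has integer coefficients. Expanding the determinant yields x^9 - 40x^8 + 690x^7 - 6720x^6 + 40485x^5 - 154704x^4 + 366560x^3 - 492800x^2 + 288000x. The coefficient of x^8 equals -trace(L) = -40, matching the sum of degrees. The eigenvalues sum to 40, which equals trace(L) = 2|E|. By the matrix-tree theorem the graph has (1/9) * product of the nonzero eigenvalues = 32000 spanning trees.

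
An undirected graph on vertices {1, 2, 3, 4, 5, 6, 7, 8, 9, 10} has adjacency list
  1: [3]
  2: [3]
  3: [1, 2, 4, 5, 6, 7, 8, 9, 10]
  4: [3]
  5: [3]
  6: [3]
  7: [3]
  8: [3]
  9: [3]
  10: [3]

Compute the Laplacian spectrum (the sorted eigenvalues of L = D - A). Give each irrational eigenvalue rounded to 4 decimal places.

[0, 1, 1, 1, 1, 1, 1, 1, 1, 10]

Reading degrees in the order [1, 2, 3, 4, 5, 6, 7, 8, 9, 10] gives [1, 1, 9, 1, 1, 1, 1, 1, 1, 1]; set D = diag(1, 1, 9, 1, 1, 1, 1, 1, 1, 1) and form L = D - A. L is symmetric positive semidefinite, so every eigenvalue is real and nonnegative. By the matrix-tree theorem the graph has (1/10) * product of the nonzero eigenvalues = 1 spanning tree.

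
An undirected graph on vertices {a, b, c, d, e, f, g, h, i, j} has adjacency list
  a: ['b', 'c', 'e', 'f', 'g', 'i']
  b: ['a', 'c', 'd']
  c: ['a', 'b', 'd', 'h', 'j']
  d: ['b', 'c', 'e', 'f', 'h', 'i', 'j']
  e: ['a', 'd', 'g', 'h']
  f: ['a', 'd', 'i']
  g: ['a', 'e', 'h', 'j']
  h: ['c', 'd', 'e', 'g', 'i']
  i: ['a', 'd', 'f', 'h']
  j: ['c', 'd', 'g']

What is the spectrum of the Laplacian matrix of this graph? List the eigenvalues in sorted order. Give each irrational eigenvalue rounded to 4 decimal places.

With the vertex order [a, b, c, d, e, f, g, h, i, j], the degrees are [6, 3, 5, 7, 4, 3, 4, 5, 4, 3], giving D = diag(6, 3, 5, 7, 4, 3, 4, 5, 4, 3) and L = D - A. Since every row of L sums to 0, the all-ones vector is in the kernel and 0 is an eigenvalue. The single zero eigenvalue shows the graph is connected. The eigenvalues sum to 44, which equals trace(L) = 2|E|.

[0, 2.1540, 2.5443, 3.0377, 4.1167, 4.8331, 5.3197, 5.8345, 7.6113, 8.5488]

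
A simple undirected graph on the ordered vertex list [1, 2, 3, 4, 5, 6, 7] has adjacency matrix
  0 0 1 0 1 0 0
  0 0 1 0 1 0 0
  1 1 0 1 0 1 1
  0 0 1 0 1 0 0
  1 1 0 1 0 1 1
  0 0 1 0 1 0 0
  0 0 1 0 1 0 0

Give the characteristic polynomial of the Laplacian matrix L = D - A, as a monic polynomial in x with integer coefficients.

x^7 - 20x^6 + 155x^5 - 600x^4 + 1240x^3 - 1312x^2 + 560x

Each diagonal entry of L is the vertex degree and each off-diagonal entry is -1 where an edge is present, 0 otherwise; in the order [1, 2, 3, 4, 5, 6, 7] the diagonal is [2, 2, 5, 2, 5, 2, 2]. L has integer entries, so p(x) = det(xI - L) has integer coefficients. Expanding the determinant yields x^7 - 20x^6 + 155x^5 - 600x^4 + 1240x^3 - 1312x^2 + 560x. The constant term is 0 because L is singular (the all-ones vector lies in its kernel). The eigenvalues sum to 20, which equals trace(L) = 2|E|.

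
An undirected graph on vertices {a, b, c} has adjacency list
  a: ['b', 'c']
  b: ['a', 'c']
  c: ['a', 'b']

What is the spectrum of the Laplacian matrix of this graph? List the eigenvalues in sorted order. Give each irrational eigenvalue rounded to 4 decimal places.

[0, 3, 3]

Each diagonal entry of L is the vertex degree and each off-diagonal entry is -1 where an edge is present, 0 otherwise; in the order [a, b, c] the diagonal is [2, 2, 2]. The multiplicity of 0 as a Laplacian eigenvalue equals the number of connected components. By the matrix-tree theorem the graph has (1/3) * product of the nonzero eigenvalues = 3 spanning trees.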